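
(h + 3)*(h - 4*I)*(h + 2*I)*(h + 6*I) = h^4 + 3*h^3 + 4*I*h^3 + 20*h^2 + 12*I*h^2 + 60*h + 48*I*h + 144*I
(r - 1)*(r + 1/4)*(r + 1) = r^3 + r^2/4 - r - 1/4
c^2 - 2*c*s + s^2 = (-c + s)^2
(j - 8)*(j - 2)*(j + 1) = j^3 - 9*j^2 + 6*j + 16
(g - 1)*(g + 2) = g^2 + g - 2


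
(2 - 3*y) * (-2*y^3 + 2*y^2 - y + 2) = 6*y^4 - 10*y^3 + 7*y^2 - 8*y + 4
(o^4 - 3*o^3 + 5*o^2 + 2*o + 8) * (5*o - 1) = 5*o^5 - 16*o^4 + 28*o^3 + 5*o^2 + 38*o - 8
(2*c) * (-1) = -2*c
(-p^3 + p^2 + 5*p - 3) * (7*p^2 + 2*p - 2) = -7*p^5 + 5*p^4 + 39*p^3 - 13*p^2 - 16*p + 6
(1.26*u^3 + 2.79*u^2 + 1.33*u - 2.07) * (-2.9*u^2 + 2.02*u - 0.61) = -3.654*u^5 - 5.5458*u^4 + 1.0102*u^3 + 6.9877*u^2 - 4.9927*u + 1.2627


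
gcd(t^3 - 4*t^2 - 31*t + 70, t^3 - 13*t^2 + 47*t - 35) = t - 7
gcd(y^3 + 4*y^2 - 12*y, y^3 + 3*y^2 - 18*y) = y^2 + 6*y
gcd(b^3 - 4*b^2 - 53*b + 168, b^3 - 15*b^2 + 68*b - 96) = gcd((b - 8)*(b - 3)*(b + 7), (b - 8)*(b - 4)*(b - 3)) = b^2 - 11*b + 24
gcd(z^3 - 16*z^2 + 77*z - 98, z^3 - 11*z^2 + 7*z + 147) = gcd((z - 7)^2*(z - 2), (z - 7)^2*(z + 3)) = z^2 - 14*z + 49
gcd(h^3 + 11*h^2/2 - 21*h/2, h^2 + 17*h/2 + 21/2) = h + 7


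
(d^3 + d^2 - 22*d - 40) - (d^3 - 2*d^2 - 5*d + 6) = 3*d^2 - 17*d - 46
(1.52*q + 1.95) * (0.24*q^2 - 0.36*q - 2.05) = 0.3648*q^3 - 0.0792*q^2 - 3.818*q - 3.9975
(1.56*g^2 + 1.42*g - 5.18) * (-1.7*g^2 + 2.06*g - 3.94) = -2.652*g^4 + 0.7996*g^3 + 5.5848*g^2 - 16.2656*g + 20.4092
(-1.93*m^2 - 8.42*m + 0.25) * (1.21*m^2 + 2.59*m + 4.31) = -2.3353*m^4 - 15.1869*m^3 - 29.8236*m^2 - 35.6427*m + 1.0775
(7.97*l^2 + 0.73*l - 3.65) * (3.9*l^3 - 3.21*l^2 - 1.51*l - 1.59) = 31.083*l^5 - 22.7367*l^4 - 28.613*l^3 - 2.0581*l^2 + 4.3508*l + 5.8035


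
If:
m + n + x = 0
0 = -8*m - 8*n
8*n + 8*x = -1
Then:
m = 1/8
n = -1/8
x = 0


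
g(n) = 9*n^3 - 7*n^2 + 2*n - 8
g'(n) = 27*n^2 - 14*n + 2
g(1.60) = 14.14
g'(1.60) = 48.72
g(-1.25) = -39.02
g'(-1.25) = 61.69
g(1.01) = -3.85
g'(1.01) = 15.40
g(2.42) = 83.40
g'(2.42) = 126.24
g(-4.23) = -822.89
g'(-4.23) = 544.33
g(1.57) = 12.71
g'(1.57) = 46.57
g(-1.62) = -67.87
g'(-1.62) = 95.54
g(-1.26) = -39.64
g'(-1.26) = 62.51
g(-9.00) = -7154.00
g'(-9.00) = 2315.00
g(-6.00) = -2216.00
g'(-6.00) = 1058.00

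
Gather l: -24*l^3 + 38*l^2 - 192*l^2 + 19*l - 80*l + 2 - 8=-24*l^3 - 154*l^2 - 61*l - 6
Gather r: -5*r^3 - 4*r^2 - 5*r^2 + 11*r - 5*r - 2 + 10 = -5*r^3 - 9*r^2 + 6*r + 8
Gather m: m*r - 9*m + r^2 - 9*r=m*(r - 9) + r^2 - 9*r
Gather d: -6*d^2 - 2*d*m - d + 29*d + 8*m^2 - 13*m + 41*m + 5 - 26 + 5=-6*d^2 + d*(28 - 2*m) + 8*m^2 + 28*m - 16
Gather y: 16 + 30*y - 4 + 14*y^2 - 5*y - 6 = 14*y^2 + 25*y + 6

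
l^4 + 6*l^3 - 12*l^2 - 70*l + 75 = (l - 3)*(l - 1)*(l + 5)^2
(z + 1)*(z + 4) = z^2 + 5*z + 4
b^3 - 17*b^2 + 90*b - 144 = (b - 8)*(b - 6)*(b - 3)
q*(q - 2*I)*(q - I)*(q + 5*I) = q^4 + 2*I*q^3 + 13*q^2 - 10*I*q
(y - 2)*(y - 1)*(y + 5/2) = y^3 - y^2/2 - 11*y/2 + 5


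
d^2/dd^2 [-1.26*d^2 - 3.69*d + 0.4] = -2.52000000000000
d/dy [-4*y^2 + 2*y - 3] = 2 - 8*y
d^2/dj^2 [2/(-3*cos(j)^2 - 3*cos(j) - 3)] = 2*(4*sin(j)^4 + sin(j)^2 - 19*cos(j)/4 + 3*cos(3*j)/4 - 5)/(3*(-sin(j)^2 + cos(j) + 2)^3)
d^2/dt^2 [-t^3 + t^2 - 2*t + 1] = 2 - 6*t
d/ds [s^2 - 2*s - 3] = 2*s - 2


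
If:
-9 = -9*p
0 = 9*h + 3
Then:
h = -1/3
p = 1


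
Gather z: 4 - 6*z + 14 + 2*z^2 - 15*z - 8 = 2*z^2 - 21*z + 10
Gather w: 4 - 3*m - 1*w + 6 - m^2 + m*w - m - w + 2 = -m^2 - 4*m + w*(m - 2) + 12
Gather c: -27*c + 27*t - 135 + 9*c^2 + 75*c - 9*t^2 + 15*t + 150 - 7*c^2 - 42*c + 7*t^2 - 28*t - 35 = 2*c^2 + 6*c - 2*t^2 + 14*t - 20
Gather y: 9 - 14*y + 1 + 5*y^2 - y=5*y^2 - 15*y + 10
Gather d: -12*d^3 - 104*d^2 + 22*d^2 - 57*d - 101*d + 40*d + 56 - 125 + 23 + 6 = -12*d^3 - 82*d^2 - 118*d - 40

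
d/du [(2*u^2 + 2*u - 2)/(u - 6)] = 2*(u^2 - 12*u - 5)/(u^2 - 12*u + 36)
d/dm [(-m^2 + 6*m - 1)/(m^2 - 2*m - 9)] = 4*(-m^2 + 5*m - 14)/(m^4 - 4*m^3 - 14*m^2 + 36*m + 81)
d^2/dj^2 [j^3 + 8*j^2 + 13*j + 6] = 6*j + 16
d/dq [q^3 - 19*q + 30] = 3*q^2 - 19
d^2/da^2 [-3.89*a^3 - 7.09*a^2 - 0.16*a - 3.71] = -23.34*a - 14.18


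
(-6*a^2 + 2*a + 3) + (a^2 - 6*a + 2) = -5*a^2 - 4*a + 5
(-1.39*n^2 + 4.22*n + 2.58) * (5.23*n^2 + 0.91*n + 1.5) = -7.2697*n^4 + 20.8057*n^3 + 15.2486*n^2 + 8.6778*n + 3.87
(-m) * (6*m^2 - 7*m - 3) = -6*m^3 + 7*m^2 + 3*m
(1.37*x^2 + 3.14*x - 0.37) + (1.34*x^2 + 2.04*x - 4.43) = 2.71*x^2 + 5.18*x - 4.8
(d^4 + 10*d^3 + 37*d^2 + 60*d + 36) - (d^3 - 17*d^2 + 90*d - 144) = d^4 + 9*d^3 + 54*d^2 - 30*d + 180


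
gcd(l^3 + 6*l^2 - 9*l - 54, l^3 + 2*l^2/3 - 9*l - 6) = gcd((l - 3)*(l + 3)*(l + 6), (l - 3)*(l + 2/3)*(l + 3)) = l^2 - 9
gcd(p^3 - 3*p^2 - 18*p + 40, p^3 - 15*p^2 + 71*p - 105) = p - 5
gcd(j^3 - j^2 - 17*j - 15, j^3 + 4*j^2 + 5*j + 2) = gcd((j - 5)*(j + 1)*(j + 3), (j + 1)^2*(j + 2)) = j + 1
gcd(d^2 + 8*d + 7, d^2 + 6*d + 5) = d + 1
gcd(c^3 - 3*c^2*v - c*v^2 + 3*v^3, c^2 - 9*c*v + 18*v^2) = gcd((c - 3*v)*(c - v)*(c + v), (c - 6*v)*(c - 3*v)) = -c + 3*v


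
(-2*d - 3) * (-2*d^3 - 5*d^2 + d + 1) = 4*d^4 + 16*d^3 + 13*d^2 - 5*d - 3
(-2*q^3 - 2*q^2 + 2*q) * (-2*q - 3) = 4*q^4 + 10*q^3 + 2*q^2 - 6*q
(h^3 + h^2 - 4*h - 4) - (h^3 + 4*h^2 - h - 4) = -3*h^2 - 3*h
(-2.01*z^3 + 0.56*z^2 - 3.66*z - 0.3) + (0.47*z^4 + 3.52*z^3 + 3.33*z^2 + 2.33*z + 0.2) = 0.47*z^4 + 1.51*z^3 + 3.89*z^2 - 1.33*z - 0.1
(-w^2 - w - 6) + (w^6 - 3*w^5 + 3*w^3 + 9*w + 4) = w^6 - 3*w^5 + 3*w^3 - w^2 + 8*w - 2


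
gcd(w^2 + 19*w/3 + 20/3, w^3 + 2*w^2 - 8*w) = 1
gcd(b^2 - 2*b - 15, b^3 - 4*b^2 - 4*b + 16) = 1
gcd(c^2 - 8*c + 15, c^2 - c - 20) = c - 5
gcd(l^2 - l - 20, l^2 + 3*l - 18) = 1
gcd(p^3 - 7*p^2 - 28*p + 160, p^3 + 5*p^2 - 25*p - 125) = p + 5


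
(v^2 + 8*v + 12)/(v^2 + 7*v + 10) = (v + 6)/(v + 5)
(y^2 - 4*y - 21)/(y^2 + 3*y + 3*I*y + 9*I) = (y - 7)/(y + 3*I)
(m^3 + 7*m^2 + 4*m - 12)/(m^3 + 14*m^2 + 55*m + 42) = (m^2 + m - 2)/(m^2 + 8*m + 7)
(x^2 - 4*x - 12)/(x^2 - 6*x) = (x + 2)/x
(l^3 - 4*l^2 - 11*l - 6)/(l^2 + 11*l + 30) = (l^3 - 4*l^2 - 11*l - 6)/(l^2 + 11*l + 30)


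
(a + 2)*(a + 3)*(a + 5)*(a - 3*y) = a^4 - 3*a^3*y + 10*a^3 - 30*a^2*y + 31*a^2 - 93*a*y + 30*a - 90*y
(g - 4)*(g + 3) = g^2 - g - 12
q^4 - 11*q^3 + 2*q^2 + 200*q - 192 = (q - 8)*(q - 6)*(q - 1)*(q + 4)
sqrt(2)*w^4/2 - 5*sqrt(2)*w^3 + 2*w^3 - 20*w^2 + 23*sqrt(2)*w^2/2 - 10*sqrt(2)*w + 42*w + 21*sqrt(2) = (w - 7)*(w - 3)*(w + sqrt(2))*(sqrt(2)*w/2 + 1)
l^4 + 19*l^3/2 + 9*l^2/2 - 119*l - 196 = (l - 7/2)*(l + 2)*(l + 4)*(l + 7)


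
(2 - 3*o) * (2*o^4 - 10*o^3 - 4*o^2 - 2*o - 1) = -6*o^5 + 34*o^4 - 8*o^3 - 2*o^2 - o - 2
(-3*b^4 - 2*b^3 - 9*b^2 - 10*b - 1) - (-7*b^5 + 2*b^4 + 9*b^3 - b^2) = 7*b^5 - 5*b^4 - 11*b^3 - 8*b^2 - 10*b - 1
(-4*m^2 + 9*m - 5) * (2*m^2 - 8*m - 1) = -8*m^4 + 50*m^3 - 78*m^2 + 31*m + 5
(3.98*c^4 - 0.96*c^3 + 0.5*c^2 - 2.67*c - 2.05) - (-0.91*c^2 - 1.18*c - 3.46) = 3.98*c^4 - 0.96*c^3 + 1.41*c^2 - 1.49*c + 1.41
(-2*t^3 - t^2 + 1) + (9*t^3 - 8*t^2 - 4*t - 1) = 7*t^3 - 9*t^2 - 4*t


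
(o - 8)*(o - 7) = o^2 - 15*o + 56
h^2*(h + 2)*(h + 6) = h^4 + 8*h^3 + 12*h^2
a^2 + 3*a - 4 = (a - 1)*(a + 4)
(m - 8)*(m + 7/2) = m^2 - 9*m/2 - 28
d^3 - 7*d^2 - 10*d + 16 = (d - 8)*(d - 1)*(d + 2)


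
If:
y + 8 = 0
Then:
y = -8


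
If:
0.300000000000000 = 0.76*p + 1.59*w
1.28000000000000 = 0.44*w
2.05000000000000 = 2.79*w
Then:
No Solution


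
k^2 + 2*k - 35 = (k - 5)*(k + 7)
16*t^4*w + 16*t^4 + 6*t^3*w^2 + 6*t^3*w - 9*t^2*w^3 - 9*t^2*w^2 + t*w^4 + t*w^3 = (-8*t + w)*(-2*t + w)*(t + w)*(t*w + t)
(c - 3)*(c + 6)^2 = c^3 + 9*c^2 - 108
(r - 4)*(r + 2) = r^2 - 2*r - 8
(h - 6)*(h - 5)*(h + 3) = h^3 - 8*h^2 - 3*h + 90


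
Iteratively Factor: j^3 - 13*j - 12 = (j - 4)*(j^2 + 4*j + 3) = (j - 4)*(j + 3)*(j + 1)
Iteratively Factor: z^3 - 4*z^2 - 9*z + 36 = (z - 3)*(z^2 - z - 12) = (z - 3)*(z + 3)*(z - 4)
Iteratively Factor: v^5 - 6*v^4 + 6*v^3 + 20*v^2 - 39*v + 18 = (v - 1)*(v^4 - 5*v^3 + v^2 + 21*v - 18) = (v - 3)*(v - 1)*(v^3 - 2*v^2 - 5*v + 6) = (v - 3)*(v - 1)*(v + 2)*(v^2 - 4*v + 3) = (v - 3)*(v - 1)^2*(v + 2)*(v - 3)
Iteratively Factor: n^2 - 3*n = (n)*(n - 3)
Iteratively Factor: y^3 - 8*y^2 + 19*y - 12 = (y - 1)*(y^2 - 7*y + 12) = (y - 3)*(y - 1)*(y - 4)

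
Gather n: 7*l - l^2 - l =-l^2 + 6*l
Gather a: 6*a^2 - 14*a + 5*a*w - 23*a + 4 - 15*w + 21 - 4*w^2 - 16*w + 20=6*a^2 + a*(5*w - 37) - 4*w^2 - 31*w + 45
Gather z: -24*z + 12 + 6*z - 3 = 9 - 18*z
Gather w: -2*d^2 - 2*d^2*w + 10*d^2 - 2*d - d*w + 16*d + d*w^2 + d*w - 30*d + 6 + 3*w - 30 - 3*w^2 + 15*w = 8*d^2 - 16*d + w^2*(d - 3) + w*(18 - 2*d^2) - 24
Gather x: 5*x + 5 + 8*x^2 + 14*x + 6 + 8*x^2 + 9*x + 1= 16*x^2 + 28*x + 12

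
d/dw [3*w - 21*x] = 3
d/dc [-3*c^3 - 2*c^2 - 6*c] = -9*c^2 - 4*c - 6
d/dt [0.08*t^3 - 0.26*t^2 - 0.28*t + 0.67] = 0.24*t^2 - 0.52*t - 0.28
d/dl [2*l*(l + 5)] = 4*l + 10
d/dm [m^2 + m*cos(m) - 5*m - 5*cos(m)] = -m*sin(m) + 2*m + 5*sin(m) + cos(m) - 5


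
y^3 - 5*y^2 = y^2*(y - 5)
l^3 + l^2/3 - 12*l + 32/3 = (l - 8/3)*(l - 1)*(l + 4)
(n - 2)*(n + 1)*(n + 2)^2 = n^4 + 3*n^3 - 2*n^2 - 12*n - 8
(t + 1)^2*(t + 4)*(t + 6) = t^4 + 12*t^3 + 45*t^2 + 58*t + 24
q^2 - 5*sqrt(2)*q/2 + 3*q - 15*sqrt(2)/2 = (q + 3)*(q - 5*sqrt(2)/2)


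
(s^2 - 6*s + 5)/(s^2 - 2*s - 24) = (-s^2 + 6*s - 5)/(-s^2 + 2*s + 24)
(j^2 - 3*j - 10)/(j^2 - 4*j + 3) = (j^2 - 3*j - 10)/(j^2 - 4*j + 3)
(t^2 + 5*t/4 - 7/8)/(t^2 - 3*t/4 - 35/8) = (2*t - 1)/(2*t - 5)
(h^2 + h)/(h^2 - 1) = h/(h - 1)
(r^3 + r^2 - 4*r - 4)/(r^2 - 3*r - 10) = (r^2 - r - 2)/(r - 5)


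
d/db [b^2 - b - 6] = 2*b - 1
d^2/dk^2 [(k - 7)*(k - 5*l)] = 2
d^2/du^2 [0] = 0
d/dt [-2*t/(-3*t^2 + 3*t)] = -2/(3*(t - 1)^2)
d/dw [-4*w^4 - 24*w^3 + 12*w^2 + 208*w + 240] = -16*w^3 - 72*w^2 + 24*w + 208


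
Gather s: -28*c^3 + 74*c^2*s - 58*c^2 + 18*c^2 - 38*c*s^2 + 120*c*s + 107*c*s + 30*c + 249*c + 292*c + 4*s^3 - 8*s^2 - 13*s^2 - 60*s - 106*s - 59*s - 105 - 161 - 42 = -28*c^3 - 40*c^2 + 571*c + 4*s^3 + s^2*(-38*c - 21) + s*(74*c^2 + 227*c - 225) - 308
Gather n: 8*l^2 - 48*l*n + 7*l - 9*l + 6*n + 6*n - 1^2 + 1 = 8*l^2 - 2*l + n*(12 - 48*l)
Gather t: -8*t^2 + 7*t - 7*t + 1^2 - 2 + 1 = -8*t^2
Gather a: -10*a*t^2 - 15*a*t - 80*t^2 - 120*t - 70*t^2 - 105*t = a*(-10*t^2 - 15*t) - 150*t^2 - 225*t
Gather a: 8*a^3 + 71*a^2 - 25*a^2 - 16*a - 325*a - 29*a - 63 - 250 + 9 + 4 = 8*a^3 + 46*a^2 - 370*a - 300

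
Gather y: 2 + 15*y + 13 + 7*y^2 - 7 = 7*y^2 + 15*y + 8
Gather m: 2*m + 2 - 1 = 2*m + 1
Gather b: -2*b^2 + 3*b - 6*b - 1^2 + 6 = -2*b^2 - 3*b + 5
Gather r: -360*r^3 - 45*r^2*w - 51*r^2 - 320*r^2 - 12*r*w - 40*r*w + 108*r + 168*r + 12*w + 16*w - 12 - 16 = -360*r^3 + r^2*(-45*w - 371) + r*(276 - 52*w) + 28*w - 28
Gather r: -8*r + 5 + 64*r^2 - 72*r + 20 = 64*r^2 - 80*r + 25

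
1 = 1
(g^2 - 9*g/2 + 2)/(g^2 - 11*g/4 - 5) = 2*(2*g - 1)/(4*g + 5)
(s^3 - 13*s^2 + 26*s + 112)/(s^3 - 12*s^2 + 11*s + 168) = (s + 2)/(s + 3)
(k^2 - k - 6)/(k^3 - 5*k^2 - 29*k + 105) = (k + 2)/(k^2 - 2*k - 35)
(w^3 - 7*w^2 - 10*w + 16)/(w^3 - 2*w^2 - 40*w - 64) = (w - 1)/(w + 4)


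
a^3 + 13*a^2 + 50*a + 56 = (a + 2)*(a + 4)*(a + 7)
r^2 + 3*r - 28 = (r - 4)*(r + 7)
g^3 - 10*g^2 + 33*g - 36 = (g - 4)*(g - 3)^2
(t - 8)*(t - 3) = t^2 - 11*t + 24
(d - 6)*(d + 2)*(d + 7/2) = d^3 - d^2/2 - 26*d - 42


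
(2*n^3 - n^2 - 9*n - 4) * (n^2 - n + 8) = 2*n^5 - 3*n^4 + 8*n^3 - 3*n^2 - 68*n - 32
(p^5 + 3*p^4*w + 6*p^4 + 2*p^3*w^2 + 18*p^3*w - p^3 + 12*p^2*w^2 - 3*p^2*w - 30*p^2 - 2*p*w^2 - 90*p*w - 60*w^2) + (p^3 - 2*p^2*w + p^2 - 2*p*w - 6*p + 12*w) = p^5 + 3*p^4*w + 6*p^4 + 2*p^3*w^2 + 18*p^3*w + 12*p^2*w^2 - 5*p^2*w - 29*p^2 - 2*p*w^2 - 92*p*w - 6*p - 60*w^2 + 12*w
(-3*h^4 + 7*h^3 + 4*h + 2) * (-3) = 9*h^4 - 21*h^3 - 12*h - 6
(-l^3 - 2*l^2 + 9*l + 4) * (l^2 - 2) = -l^5 - 2*l^4 + 11*l^3 + 8*l^2 - 18*l - 8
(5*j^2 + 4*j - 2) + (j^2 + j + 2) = 6*j^2 + 5*j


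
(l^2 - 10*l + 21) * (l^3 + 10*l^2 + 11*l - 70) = l^5 - 68*l^3 + 30*l^2 + 931*l - 1470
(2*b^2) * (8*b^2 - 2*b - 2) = 16*b^4 - 4*b^3 - 4*b^2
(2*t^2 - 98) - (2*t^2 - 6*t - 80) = 6*t - 18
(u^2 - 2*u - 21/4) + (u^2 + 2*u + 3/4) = 2*u^2 - 9/2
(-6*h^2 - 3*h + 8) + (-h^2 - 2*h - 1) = -7*h^2 - 5*h + 7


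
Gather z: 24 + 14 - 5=33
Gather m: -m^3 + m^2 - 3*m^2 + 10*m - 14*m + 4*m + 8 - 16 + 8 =-m^3 - 2*m^2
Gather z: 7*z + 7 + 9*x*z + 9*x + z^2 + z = 9*x + z^2 + z*(9*x + 8) + 7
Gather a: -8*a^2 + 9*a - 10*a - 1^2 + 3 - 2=-8*a^2 - a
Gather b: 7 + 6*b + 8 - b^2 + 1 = -b^2 + 6*b + 16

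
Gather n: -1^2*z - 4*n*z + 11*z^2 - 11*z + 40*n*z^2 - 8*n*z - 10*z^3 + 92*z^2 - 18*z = n*(40*z^2 - 12*z) - 10*z^3 + 103*z^2 - 30*z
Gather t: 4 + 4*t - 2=4*t + 2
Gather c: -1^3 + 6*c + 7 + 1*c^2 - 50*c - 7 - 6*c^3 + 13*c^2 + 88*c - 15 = -6*c^3 + 14*c^2 + 44*c - 16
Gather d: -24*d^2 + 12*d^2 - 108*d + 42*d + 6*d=-12*d^2 - 60*d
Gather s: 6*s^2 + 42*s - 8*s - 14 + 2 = 6*s^2 + 34*s - 12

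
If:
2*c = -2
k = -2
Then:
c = -1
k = -2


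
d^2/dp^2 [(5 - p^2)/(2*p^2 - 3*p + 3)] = 12*(-p^3 + 13*p^2 - 15*p + 1)/(8*p^6 - 36*p^5 + 90*p^4 - 135*p^3 + 135*p^2 - 81*p + 27)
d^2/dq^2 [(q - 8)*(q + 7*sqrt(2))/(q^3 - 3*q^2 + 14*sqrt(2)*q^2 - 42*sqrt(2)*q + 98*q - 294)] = 2*(q^6 - 24*q^5 + 21*sqrt(2)*q^5 - 609*sqrt(2)*q^4 + 366*q^4 - 12028*q^3 + 2303*sqrt(2)*q^3 - 59136*sqrt(2)*q^2 + 25578*q^2 - 309288*q + 80262*sqrt(2)*q - 385532*sqrt(2) + 144060)/(q^9 - 9*q^8 + 42*sqrt(2)*q^8 - 378*sqrt(2)*q^7 + 1497*q^7 - 13257*q^6 + 14854*sqrt(2)*q^6 - 124614*sqrt(2)*q^5 + 183750*q^5 - 1336230*q^4 + 773808*sqrt(2)*q^4 - 4000752*sqrt(2)*q^3 + 4830812*q^3 - 12360348*q^2 + 10890936*sqrt(2)*q^2 - 10890936*sqrt(2)*q + 25412184*q - 25412184)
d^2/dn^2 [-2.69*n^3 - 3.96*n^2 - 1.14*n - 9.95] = -16.14*n - 7.92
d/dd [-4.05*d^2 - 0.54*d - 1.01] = -8.1*d - 0.54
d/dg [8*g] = 8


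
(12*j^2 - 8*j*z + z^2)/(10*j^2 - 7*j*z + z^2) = (-6*j + z)/(-5*j + z)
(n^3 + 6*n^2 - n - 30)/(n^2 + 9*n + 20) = (n^2 + n - 6)/(n + 4)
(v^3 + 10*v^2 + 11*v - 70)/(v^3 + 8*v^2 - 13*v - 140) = (v - 2)/(v - 4)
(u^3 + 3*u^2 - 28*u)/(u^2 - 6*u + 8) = u*(u + 7)/(u - 2)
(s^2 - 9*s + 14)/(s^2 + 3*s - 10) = (s - 7)/(s + 5)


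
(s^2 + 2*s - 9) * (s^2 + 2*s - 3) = s^4 + 4*s^3 - 8*s^2 - 24*s + 27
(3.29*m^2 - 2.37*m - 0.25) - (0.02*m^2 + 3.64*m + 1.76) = 3.27*m^2 - 6.01*m - 2.01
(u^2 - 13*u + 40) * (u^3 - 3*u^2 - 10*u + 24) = u^5 - 16*u^4 + 69*u^3 + 34*u^2 - 712*u + 960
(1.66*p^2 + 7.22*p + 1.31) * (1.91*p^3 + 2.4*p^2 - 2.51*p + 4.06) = 3.1706*p^5 + 17.7742*p^4 + 15.6635*p^3 - 8.2386*p^2 + 26.0251*p + 5.3186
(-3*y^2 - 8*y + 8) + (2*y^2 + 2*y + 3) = -y^2 - 6*y + 11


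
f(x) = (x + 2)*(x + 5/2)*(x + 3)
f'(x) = (x + 2)*(x + 5/2) + (x + 2)*(x + 3) + (x + 5/2)*(x + 3) = 3*x^2 + 15*x + 37/2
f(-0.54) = 7.04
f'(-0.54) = 11.27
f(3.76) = 243.75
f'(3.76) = 117.31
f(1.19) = 49.32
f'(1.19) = 40.60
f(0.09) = 16.73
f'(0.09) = 19.87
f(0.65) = 30.47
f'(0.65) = 29.52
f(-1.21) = 1.82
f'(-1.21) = 4.74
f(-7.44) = -119.32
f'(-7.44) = 72.96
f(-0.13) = 12.72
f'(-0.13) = 16.60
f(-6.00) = -42.00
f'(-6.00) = 36.50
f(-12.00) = -855.00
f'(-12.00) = 270.50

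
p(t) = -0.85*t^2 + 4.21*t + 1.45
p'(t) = 4.21 - 1.7*t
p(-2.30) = -12.73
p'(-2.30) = 8.12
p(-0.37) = -0.22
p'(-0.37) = 4.84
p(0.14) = 2.02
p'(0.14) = 3.97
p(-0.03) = 1.32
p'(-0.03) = 4.26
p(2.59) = 6.65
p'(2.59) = -0.19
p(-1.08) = -4.09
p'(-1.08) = 6.05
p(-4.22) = -31.45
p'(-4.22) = 11.38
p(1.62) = 6.04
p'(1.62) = 1.46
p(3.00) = 6.43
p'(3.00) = -0.89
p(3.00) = 6.43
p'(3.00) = -0.89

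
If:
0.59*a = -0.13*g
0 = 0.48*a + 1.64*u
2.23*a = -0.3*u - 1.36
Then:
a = -0.63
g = 2.88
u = 0.19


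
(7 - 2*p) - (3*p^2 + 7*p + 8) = -3*p^2 - 9*p - 1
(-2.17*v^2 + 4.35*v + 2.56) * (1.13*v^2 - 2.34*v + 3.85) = -2.4521*v^4 + 9.9933*v^3 - 15.6407*v^2 + 10.7571*v + 9.856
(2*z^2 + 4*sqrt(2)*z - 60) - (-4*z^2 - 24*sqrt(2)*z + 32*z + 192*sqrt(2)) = 6*z^2 - 32*z + 28*sqrt(2)*z - 192*sqrt(2) - 60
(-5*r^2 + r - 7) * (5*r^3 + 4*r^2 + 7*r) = -25*r^5 - 15*r^4 - 66*r^3 - 21*r^2 - 49*r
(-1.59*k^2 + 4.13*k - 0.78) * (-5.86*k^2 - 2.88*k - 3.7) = 9.3174*k^4 - 19.6226*k^3 - 1.4406*k^2 - 13.0346*k + 2.886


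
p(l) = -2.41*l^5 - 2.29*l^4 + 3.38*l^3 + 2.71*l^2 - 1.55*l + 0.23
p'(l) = -12.05*l^4 - 9.16*l^3 + 10.14*l^2 + 5.42*l - 1.55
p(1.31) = -5.59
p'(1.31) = -33.13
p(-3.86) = 1408.98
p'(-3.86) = -2019.65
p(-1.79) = 13.08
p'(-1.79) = -49.93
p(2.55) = -286.73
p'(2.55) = -583.18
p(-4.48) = 3184.37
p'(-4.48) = -3852.69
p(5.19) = -10198.97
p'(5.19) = -9723.76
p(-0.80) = 1.33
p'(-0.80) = 0.36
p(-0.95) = 1.25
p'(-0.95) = 0.49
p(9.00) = -154662.97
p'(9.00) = -84869.12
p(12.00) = -640958.05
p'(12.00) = -264173.63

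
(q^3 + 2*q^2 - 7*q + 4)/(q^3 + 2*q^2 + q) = (q^3 + 2*q^2 - 7*q + 4)/(q*(q^2 + 2*q + 1))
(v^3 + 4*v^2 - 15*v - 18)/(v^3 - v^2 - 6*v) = (v^2 + 7*v + 6)/(v*(v + 2))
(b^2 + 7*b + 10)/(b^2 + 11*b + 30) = (b + 2)/(b + 6)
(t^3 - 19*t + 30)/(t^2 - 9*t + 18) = (t^2 + 3*t - 10)/(t - 6)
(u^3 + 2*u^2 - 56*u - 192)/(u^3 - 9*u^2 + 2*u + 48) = (u^2 + 10*u + 24)/(u^2 - u - 6)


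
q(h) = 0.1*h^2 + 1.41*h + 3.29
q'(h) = 0.2*h + 1.41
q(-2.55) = 0.34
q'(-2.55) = 0.90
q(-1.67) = 1.21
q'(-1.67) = 1.08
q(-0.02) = 3.26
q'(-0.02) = 1.41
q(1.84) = 6.22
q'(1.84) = 1.78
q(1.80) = 6.15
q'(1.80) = 1.77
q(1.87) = 6.28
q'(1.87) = 1.78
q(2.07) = 6.64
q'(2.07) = 1.82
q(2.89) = 8.20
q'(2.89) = 1.99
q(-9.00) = -1.30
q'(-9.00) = -0.39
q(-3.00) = -0.04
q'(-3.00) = 0.81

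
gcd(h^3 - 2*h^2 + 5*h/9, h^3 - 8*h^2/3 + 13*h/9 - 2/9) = h - 1/3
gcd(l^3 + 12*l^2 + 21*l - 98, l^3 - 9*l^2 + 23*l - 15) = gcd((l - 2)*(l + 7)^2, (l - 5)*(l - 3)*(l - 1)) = 1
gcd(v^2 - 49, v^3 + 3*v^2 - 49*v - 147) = v^2 - 49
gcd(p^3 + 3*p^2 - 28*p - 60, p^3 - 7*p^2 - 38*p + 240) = p^2 + p - 30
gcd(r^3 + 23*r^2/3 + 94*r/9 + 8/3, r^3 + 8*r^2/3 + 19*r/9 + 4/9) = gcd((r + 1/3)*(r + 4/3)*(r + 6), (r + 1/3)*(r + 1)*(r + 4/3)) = r^2 + 5*r/3 + 4/9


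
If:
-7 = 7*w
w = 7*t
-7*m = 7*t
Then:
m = 1/7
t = -1/7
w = -1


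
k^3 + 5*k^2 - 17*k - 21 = (k - 3)*(k + 1)*(k + 7)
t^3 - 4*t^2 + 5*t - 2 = (t - 2)*(t - 1)^2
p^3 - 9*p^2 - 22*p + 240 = (p - 8)*(p - 6)*(p + 5)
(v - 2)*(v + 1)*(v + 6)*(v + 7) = v^4 + 12*v^3 + 27*v^2 - 68*v - 84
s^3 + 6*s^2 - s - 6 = (s - 1)*(s + 1)*(s + 6)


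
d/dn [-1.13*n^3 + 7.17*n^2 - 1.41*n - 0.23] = -3.39*n^2 + 14.34*n - 1.41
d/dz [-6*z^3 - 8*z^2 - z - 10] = -18*z^2 - 16*z - 1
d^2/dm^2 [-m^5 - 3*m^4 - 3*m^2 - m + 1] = -20*m^3 - 36*m^2 - 6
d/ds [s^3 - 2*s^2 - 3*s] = 3*s^2 - 4*s - 3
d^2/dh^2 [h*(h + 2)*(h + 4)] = 6*h + 12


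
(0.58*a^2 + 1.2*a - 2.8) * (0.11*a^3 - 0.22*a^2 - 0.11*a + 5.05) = 0.0638*a^5 + 0.00440000000000002*a^4 - 0.6358*a^3 + 3.413*a^2 + 6.368*a - 14.14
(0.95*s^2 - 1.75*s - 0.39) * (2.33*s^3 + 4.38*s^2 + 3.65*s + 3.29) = 2.2135*s^5 + 0.083499999999999*s^4 - 5.1062*s^3 - 4.9702*s^2 - 7.181*s - 1.2831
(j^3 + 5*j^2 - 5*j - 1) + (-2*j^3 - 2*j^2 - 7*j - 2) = -j^3 + 3*j^2 - 12*j - 3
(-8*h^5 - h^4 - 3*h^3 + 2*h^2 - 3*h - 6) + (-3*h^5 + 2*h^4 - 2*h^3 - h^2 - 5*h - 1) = -11*h^5 + h^4 - 5*h^3 + h^2 - 8*h - 7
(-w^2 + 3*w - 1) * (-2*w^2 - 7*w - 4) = 2*w^4 + w^3 - 15*w^2 - 5*w + 4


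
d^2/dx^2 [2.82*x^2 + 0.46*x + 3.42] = 5.64000000000000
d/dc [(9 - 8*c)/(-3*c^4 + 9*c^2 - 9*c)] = (8*c*(c^3 - 3*c + 3) - (8*c - 9)*(4*c^3 - 6*c + 3))/(3*c^2*(c^3 - 3*c + 3)^2)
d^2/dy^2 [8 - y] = 0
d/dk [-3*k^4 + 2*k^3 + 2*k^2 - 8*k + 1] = -12*k^3 + 6*k^2 + 4*k - 8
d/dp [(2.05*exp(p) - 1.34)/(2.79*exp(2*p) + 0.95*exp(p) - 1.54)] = (-5.7195*exp(2*p) + 7.4772*exp(p) - 1.884)*exp(p)/(7.7841*exp(4*p) + 5.301*exp(3*p) - 7.6907*exp(2*p) - 2.926*exp(p) + 2.3716)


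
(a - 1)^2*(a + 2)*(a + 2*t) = a^4 + 2*a^3*t - 3*a^2 - 6*a*t + 2*a + 4*t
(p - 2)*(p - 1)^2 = p^3 - 4*p^2 + 5*p - 2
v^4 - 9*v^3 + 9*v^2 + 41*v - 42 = (v - 7)*(v - 3)*(v - 1)*(v + 2)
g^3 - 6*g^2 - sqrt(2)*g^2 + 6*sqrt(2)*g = g*(g - 6)*(g - sqrt(2))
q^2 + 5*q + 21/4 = (q + 3/2)*(q + 7/2)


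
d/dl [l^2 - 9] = 2*l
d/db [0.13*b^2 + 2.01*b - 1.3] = 0.26*b + 2.01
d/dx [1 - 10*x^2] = -20*x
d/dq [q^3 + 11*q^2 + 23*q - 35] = 3*q^2 + 22*q + 23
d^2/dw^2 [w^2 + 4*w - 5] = 2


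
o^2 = o^2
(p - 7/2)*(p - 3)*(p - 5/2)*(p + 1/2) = p^4 - 17*p^3/2 + 89*p^2/4 - 103*p/8 - 105/8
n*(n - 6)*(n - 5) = n^3 - 11*n^2 + 30*n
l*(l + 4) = l^2 + 4*l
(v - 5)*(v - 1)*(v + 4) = v^3 - 2*v^2 - 19*v + 20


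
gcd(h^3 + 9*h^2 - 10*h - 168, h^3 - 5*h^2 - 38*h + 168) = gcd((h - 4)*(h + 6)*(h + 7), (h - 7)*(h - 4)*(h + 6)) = h^2 + 2*h - 24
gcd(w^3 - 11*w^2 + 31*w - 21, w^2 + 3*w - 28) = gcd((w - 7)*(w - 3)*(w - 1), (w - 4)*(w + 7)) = 1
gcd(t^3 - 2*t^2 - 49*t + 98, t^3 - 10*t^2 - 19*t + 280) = t - 7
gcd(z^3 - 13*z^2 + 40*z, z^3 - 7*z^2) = z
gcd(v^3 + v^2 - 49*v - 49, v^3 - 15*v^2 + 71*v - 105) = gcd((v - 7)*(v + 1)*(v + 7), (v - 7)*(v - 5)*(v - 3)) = v - 7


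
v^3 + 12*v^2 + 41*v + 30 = (v + 1)*(v + 5)*(v + 6)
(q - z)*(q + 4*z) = q^2 + 3*q*z - 4*z^2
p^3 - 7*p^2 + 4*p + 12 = (p - 6)*(p - 2)*(p + 1)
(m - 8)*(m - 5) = m^2 - 13*m + 40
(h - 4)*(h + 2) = h^2 - 2*h - 8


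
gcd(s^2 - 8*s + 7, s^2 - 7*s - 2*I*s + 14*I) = s - 7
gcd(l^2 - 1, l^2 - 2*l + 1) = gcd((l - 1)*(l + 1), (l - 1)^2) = l - 1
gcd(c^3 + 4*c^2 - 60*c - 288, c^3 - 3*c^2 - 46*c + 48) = c^2 - 2*c - 48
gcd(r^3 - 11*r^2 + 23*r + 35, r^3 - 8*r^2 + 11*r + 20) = r^2 - 4*r - 5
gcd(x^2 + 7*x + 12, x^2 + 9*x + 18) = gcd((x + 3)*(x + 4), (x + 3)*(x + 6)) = x + 3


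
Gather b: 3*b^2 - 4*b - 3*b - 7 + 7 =3*b^2 - 7*b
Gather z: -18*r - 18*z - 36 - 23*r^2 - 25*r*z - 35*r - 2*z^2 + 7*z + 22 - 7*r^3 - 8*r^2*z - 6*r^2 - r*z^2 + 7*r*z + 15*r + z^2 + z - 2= -7*r^3 - 29*r^2 - 38*r + z^2*(-r - 1) + z*(-8*r^2 - 18*r - 10) - 16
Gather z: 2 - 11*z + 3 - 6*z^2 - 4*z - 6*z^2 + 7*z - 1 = -12*z^2 - 8*z + 4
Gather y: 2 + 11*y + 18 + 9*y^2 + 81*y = 9*y^2 + 92*y + 20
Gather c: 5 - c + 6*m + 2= -c + 6*m + 7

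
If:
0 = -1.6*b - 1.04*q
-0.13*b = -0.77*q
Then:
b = 0.00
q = 0.00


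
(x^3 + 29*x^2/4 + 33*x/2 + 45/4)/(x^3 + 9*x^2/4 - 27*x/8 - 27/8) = 2*(4*x^2 + 17*x + 15)/(8*x^2 - 6*x - 9)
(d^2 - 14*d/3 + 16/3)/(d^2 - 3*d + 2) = (d - 8/3)/(d - 1)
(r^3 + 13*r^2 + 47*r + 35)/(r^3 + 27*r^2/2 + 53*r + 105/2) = 2*(r + 1)/(2*r + 3)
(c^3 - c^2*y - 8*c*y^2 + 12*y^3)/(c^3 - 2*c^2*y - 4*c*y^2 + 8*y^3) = (c + 3*y)/(c + 2*y)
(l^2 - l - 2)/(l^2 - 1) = (l - 2)/(l - 1)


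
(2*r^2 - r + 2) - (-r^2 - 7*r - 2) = 3*r^2 + 6*r + 4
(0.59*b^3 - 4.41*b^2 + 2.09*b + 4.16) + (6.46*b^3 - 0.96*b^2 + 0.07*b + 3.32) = 7.05*b^3 - 5.37*b^2 + 2.16*b + 7.48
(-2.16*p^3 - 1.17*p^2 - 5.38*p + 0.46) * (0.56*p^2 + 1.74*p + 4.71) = -1.2096*p^5 - 4.4136*p^4 - 15.2222*p^3 - 14.6143*p^2 - 24.5394*p + 2.1666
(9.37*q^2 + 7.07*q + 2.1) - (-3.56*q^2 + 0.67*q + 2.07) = 12.93*q^2 + 6.4*q + 0.0300000000000002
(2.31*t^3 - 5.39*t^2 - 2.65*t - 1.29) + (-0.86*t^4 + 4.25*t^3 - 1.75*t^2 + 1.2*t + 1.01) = -0.86*t^4 + 6.56*t^3 - 7.14*t^2 - 1.45*t - 0.28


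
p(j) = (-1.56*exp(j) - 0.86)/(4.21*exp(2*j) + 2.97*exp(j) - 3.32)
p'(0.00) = 1.45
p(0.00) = -0.63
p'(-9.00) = 0.00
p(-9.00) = 0.26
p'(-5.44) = 0.00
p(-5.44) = 0.26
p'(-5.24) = 0.00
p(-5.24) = 0.26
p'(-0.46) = 174.00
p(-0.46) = -7.93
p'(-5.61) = 0.00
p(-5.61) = 0.26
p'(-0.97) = 1.71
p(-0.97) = 0.91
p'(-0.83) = 3.53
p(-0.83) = 1.26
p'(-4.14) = 0.01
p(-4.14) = 0.27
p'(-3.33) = 0.03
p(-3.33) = 0.29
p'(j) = (-1.56*exp(j) - 0.86)*(-8.42*exp(2*j) - 2.97*exp(j))/(4.21*exp(2*j) + 2.97*exp(j) - 3.32)^2 - 1.56*exp(j)/(4.21*exp(2*j) + 2.97*exp(j) - 3.32) = (6.5676*exp(2*j) + 7.2412*exp(j) + 7.7334)*exp(j)/(17.7241*exp(4*j) + 25.0074*exp(3*j) - 19.1335*exp(2*j) - 19.7208*exp(j) + 11.0224)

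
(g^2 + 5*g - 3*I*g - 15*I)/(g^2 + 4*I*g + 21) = (g + 5)/(g + 7*I)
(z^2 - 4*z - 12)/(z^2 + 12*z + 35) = (z^2 - 4*z - 12)/(z^2 + 12*z + 35)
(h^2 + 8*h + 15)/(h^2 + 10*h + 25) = (h + 3)/(h + 5)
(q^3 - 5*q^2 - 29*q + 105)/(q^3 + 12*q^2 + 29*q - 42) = (q^3 - 5*q^2 - 29*q + 105)/(q^3 + 12*q^2 + 29*q - 42)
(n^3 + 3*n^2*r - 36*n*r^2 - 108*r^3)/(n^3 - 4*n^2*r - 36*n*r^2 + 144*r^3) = (-n - 3*r)/(-n + 4*r)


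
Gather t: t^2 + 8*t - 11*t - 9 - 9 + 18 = t^2 - 3*t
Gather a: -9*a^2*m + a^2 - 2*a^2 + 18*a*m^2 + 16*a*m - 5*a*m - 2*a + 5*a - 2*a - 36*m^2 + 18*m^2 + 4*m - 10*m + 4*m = a^2*(-9*m - 1) + a*(18*m^2 + 11*m + 1) - 18*m^2 - 2*m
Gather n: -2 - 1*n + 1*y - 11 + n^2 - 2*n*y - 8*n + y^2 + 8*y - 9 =n^2 + n*(-2*y - 9) + y^2 + 9*y - 22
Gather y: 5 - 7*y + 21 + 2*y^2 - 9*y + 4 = 2*y^2 - 16*y + 30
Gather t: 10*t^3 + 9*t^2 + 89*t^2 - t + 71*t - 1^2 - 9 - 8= 10*t^3 + 98*t^2 + 70*t - 18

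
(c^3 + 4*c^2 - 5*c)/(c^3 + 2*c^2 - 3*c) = (c + 5)/(c + 3)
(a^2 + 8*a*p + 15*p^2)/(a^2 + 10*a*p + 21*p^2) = (a + 5*p)/(a + 7*p)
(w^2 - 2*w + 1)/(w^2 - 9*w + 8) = (w - 1)/(w - 8)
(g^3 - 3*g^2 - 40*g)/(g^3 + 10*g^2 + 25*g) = (g - 8)/(g + 5)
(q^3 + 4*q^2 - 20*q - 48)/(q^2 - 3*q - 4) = (q^2 + 8*q + 12)/(q + 1)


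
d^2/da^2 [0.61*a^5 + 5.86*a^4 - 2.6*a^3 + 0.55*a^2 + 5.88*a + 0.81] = 12.2*a^3 + 70.32*a^2 - 15.6*a + 1.1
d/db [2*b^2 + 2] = 4*b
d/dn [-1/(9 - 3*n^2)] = -2*n/(3*(n^2 - 3)^2)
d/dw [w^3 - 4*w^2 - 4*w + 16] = 3*w^2 - 8*w - 4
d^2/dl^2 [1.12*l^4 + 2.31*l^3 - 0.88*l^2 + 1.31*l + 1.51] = 13.44*l^2 + 13.86*l - 1.76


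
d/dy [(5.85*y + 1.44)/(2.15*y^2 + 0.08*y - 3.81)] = (12.5775*y^2 + 0.468*y - (4.3*y + 0.08)*(5.85*y + 1.44) - 22.2885)/(2.15*y^2 + 0.08*y - 3.81)^2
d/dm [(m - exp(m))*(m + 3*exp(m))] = 2*m*exp(m) + 2*m - 6*exp(2*m) + 2*exp(m)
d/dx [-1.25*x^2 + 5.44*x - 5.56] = 5.44 - 2.5*x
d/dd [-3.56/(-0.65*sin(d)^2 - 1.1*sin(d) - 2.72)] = -(4.628*sin(d) + 3.916)*cos(d)/(0.65*sin(d)^2 + 1.1*sin(d) + 2.72)^2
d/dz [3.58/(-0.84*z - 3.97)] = 3.0072/(0.84*z + 3.97)^2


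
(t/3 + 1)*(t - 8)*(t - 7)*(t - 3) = t^4/3 - 5*t^3 + 47*t^2/3 + 45*t - 168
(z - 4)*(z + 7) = z^2 + 3*z - 28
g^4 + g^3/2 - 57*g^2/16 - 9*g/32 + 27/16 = (g - 3/2)*(g - 3/4)*(g + 3/4)*(g + 2)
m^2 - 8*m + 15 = (m - 5)*(m - 3)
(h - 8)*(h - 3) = h^2 - 11*h + 24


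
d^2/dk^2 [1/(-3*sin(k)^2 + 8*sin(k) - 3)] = 2*(18*sin(k)^4 - 36*sin(k)^3 - 13*sin(k)^2 + 84*sin(k) - 55)/(3*sin(k)^2 - 8*sin(k) + 3)^3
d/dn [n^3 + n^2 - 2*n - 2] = 3*n^2 + 2*n - 2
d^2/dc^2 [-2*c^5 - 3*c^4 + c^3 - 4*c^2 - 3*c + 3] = -40*c^3 - 36*c^2 + 6*c - 8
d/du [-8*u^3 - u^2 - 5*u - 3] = -24*u^2 - 2*u - 5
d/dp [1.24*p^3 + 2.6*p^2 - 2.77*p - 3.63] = 3.72*p^2 + 5.2*p - 2.77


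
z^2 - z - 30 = (z - 6)*(z + 5)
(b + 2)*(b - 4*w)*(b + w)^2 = b^4 - 2*b^3*w + 2*b^3 - 7*b^2*w^2 - 4*b^2*w - 4*b*w^3 - 14*b*w^2 - 8*w^3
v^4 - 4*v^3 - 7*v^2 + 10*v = v*(v - 5)*(v - 1)*(v + 2)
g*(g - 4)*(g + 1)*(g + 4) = g^4 + g^3 - 16*g^2 - 16*g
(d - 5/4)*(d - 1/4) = d^2 - 3*d/2 + 5/16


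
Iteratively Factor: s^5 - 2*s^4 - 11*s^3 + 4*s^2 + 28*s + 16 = (s + 1)*(s^4 - 3*s^3 - 8*s^2 + 12*s + 16) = (s - 4)*(s + 1)*(s^3 + s^2 - 4*s - 4) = (s - 4)*(s + 1)^2*(s^2 - 4) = (s - 4)*(s - 2)*(s + 1)^2*(s + 2)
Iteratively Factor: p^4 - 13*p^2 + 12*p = (p - 1)*(p^3 + p^2 - 12*p) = p*(p - 1)*(p^2 + p - 12) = p*(p - 1)*(p + 4)*(p - 3)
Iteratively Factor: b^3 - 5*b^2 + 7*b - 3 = (b - 3)*(b^2 - 2*b + 1) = (b - 3)*(b - 1)*(b - 1)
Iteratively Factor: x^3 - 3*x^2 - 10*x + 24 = (x + 3)*(x^2 - 6*x + 8) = (x - 4)*(x + 3)*(x - 2)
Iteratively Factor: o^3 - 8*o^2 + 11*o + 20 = (o + 1)*(o^2 - 9*o + 20) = (o - 4)*(o + 1)*(o - 5)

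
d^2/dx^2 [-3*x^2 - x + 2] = -6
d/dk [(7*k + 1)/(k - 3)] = -22/(k - 3)^2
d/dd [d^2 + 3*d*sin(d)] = 3*d*cos(d) + 2*d + 3*sin(d)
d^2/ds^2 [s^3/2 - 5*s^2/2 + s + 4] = 3*s - 5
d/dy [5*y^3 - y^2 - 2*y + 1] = 15*y^2 - 2*y - 2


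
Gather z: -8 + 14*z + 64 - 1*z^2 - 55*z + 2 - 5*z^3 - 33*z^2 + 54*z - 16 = -5*z^3 - 34*z^2 + 13*z + 42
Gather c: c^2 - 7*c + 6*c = c^2 - c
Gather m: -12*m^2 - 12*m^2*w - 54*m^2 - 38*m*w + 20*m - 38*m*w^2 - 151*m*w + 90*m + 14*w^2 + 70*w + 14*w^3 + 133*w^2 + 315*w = m^2*(-12*w - 66) + m*(-38*w^2 - 189*w + 110) + 14*w^3 + 147*w^2 + 385*w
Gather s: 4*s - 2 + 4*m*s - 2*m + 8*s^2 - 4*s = 4*m*s - 2*m + 8*s^2 - 2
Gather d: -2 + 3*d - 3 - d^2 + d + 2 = -d^2 + 4*d - 3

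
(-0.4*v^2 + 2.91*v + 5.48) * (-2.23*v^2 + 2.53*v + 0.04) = 0.892*v^4 - 7.5013*v^3 - 4.8741*v^2 + 13.9808*v + 0.2192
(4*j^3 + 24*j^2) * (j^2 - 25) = 4*j^5 + 24*j^4 - 100*j^3 - 600*j^2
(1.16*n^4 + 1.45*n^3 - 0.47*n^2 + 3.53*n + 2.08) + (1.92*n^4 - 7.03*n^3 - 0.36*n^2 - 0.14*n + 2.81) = 3.08*n^4 - 5.58*n^3 - 0.83*n^2 + 3.39*n + 4.89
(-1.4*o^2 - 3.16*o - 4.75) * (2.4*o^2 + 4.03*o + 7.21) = -3.36*o^4 - 13.226*o^3 - 34.2288*o^2 - 41.9261*o - 34.2475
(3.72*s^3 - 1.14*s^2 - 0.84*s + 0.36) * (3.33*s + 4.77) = 12.3876*s^4 + 13.9482*s^3 - 8.235*s^2 - 2.808*s + 1.7172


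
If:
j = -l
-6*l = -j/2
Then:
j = 0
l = 0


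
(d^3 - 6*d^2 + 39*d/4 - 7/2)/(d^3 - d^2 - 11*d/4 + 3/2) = (2*d - 7)/(2*d + 3)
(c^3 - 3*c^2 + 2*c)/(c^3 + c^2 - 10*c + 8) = c/(c + 4)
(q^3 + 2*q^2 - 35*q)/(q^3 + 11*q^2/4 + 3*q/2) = 4*(q^2 + 2*q - 35)/(4*q^2 + 11*q + 6)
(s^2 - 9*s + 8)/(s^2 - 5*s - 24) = (s - 1)/(s + 3)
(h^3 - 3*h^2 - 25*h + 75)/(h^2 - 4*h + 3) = (h^2 - 25)/(h - 1)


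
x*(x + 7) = x^2 + 7*x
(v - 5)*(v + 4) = v^2 - v - 20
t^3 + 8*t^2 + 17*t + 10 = (t + 1)*(t + 2)*(t + 5)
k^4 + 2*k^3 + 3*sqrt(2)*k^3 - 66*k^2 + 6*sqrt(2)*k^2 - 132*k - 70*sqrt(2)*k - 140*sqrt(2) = (k + 2)*(k - 5*sqrt(2))*(k + sqrt(2))*(k + 7*sqrt(2))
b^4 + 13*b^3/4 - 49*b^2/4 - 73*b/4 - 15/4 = (b - 3)*(b + 1/4)*(b + 1)*(b + 5)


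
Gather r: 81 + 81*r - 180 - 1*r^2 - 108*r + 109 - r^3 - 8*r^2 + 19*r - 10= -r^3 - 9*r^2 - 8*r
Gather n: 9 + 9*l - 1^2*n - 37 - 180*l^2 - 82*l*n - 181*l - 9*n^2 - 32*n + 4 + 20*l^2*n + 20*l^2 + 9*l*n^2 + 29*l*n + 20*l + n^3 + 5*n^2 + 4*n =-160*l^2 - 152*l + n^3 + n^2*(9*l - 4) + n*(20*l^2 - 53*l - 29) - 24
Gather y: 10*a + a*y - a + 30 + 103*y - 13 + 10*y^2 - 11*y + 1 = 9*a + 10*y^2 + y*(a + 92) + 18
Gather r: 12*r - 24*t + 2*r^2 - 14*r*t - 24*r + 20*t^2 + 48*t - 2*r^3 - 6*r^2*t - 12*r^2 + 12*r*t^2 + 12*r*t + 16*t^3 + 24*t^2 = -2*r^3 + r^2*(-6*t - 10) + r*(12*t^2 - 2*t - 12) + 16*t^3 + 44*t^2 + 24*t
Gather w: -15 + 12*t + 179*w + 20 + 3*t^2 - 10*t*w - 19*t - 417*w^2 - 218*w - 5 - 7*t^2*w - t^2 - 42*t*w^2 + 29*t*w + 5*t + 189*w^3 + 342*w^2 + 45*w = 2*t^2 - 2*t + 189*w^3 + w^2*(-42*t - 75) + w*(-7*t^2 + 19*t + 6)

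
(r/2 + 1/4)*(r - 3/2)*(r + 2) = r^3/2 + r^2/2 - 11*r/8 - 3/4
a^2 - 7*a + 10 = (a - 5)*(a - 2)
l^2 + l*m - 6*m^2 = (l - 2*m)*(l + 3*m)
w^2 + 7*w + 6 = (w + 1)*(w + 6)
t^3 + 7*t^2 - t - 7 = (t - 1)*(t + 1)*(t + 7)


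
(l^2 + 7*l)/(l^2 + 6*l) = (l + 7)/(l + 6)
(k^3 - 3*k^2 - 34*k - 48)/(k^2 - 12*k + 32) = (k^2 + 5*k + 6)/(k - 4)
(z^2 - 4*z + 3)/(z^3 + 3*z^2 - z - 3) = (z - 3)/(z^2 + 4*z + 3)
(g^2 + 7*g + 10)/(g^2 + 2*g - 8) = (g^2 + 7*g + 10)/(g^2 + 2*g - 8)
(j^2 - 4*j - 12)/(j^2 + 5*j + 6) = (j - 6)/(j + 3)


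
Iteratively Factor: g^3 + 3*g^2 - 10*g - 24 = (g + 2)*(g^2 + g - 12) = (g - 3)*(g + 2)*(g + 4)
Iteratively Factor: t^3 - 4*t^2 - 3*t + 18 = (t - 3)*(t^2 - t - 6) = (t - 3)*(t + 2)*(t - 3)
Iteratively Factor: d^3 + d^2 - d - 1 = (d + 1)*(d^2 - 1) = (d - 1)*(d + 1)*(d + 1)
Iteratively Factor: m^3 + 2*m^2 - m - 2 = (m + 2)*(m^2 - 1) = (m + 1)*(m + 2)*(m - 1)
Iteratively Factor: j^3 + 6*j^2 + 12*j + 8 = (j + 2)*(j^2 + 4*j + 4) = (j + 2)^2*(j + 2)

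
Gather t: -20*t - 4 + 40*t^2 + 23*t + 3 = 40*t^2 + 3*t - 1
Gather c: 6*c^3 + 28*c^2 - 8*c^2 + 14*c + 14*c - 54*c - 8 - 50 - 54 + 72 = 6*c^3 + 20*c^2 - 26*c - 40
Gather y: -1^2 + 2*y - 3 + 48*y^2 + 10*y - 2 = 48*y^2 + 12*y - 6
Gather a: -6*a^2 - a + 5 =-6*a^2 - a + 5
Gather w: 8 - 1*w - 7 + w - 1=0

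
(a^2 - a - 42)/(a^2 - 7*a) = (a + 6)/a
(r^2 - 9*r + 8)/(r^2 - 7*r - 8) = (r - 1)/(r + 1)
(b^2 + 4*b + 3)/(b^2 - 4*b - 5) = (b + 3)/(b - 5)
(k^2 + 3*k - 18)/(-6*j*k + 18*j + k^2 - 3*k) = (-k - 6)/(6*j - k)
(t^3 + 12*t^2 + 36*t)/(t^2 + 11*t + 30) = t*(t + 6)/(t + 5)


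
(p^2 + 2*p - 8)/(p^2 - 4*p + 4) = (p + 4)/(p - 2)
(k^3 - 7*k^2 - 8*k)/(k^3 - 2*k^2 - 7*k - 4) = k*(k - 8)/(k^2 - 3*k - 4)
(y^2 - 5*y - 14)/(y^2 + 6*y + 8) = (y - 7)/(y + 4)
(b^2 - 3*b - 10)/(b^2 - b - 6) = (b - 5)/(b - 3)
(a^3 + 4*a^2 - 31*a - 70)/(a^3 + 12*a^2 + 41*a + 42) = (a - 5)/(a + 3)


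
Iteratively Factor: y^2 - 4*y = (y)*(y - 4)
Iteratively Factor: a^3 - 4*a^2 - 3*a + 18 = (a - 3)*(a^2 - a - 6) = (a - 3)^2*(a + 2)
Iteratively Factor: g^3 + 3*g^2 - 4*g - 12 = (g - 2)*(g^2 + 5*g + 6) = (g - 2)*(g + 3)*(g + 2)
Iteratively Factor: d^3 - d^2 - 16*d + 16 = (d + 4)*(d^2 - 5*d + 4) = (d - 1)*(d + 4)*(d - 4)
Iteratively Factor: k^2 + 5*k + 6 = (k + 2)*(k + 3)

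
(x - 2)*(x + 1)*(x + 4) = x^3 + 3*x^2 - 6*x - 8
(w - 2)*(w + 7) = w^2 + 5*w - 14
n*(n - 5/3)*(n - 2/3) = n^3 - 7*n^2/3 + 10*n/9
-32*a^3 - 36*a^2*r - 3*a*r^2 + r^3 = (-8*a + r)*(a + r)*(4*a + r)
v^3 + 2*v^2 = v^2*(v + 2)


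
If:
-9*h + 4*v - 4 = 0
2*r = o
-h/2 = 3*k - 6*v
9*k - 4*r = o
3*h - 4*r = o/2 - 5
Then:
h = -20/59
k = 94/177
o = 94/59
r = 47/59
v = 14/59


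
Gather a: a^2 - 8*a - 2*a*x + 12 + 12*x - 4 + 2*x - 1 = a^2 + a*(-2*x - 8) + 14*x + 7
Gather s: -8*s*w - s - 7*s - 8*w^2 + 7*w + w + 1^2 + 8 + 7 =s*(-8*w - 8) - 8*w^2 + 8*w + 16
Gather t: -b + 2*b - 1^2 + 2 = b + 1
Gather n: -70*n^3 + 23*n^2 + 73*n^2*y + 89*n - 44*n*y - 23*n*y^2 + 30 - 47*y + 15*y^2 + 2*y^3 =-70*n^3 + n^2*(73*y + 23) + n*(-23*y^2 - 44*y + 89) + 2*y^3 + 15*y^2 - 47*y + 30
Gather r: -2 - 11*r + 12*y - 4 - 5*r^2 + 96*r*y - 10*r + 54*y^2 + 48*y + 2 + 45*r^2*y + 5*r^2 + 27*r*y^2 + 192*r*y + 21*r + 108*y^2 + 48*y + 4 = 45*r^2*y + r*(27*y^2 + 288*y) + 162*y^2 + 108*y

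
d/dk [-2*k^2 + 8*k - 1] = 8 - 4*k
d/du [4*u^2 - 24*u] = 8*u - 24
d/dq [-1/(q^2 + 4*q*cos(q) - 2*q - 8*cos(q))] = 2*(-2*q*sin(q) + q + 4*sin(q) + 2*cos(q) - 1)/((q - 2)^2*(q + 4*cos(q))^2)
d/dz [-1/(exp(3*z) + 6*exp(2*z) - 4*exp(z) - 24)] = (3*exp(2*z) + 12*exp(z) - 4)*exp(z)/(exp(3*z) + 6*exp(2*z) - 4*exp(z) - 24)^2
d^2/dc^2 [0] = 0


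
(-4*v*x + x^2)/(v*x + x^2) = (-4*v + x)/(v + x)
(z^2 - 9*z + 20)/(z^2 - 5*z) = (z - 4)/z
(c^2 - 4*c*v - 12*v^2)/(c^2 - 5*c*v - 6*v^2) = (c + 2*v)/(c + v)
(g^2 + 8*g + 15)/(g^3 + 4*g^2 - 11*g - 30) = (g + 3)/(g^2 - g - 6)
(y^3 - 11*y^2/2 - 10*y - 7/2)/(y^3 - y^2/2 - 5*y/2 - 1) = (y - 7)/(y - 2)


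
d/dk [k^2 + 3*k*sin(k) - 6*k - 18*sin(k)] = 3*k*cos(k) + 2*k + 3*sin(k) - 18*cos(k) - 6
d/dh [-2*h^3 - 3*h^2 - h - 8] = -6*h^2 - 6*h - 1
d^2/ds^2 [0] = 0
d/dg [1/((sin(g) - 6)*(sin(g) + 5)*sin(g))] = (-3*cos(g) + 2/tan(g) + 30*cos(g)/sin(g)^2)/((sin(g) - 6)^2*(sin(g) + 5)^2)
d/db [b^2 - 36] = 2*b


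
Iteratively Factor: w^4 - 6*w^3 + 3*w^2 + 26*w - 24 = (w + 2)*(w^3 - 8*w^2 + 19*w - 12) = (w - 1)*(w + 2)*(w^2 - 7*w + 12) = (w - 4)*(w - 1)*(w + 2)*(w - 3)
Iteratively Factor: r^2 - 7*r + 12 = (r - 3)*(r - 4)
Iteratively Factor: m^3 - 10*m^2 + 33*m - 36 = (m - 4)*(m^2 - 6*m + 9) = (m - 4)*(m - 3)*(m - 3)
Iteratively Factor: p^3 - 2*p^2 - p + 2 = (p - 2)*(p^2 - 1) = (p - 2)*(p - 1)*(p + 1)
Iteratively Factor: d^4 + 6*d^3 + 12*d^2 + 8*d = (d)*(d^3 + 6*d^2 + 12*d + 8) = d*(d + 2)*(d^2 + 4*d + 4) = d*(d + 2)^2*(d + 2)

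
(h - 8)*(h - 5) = h^2 - 13*h + 40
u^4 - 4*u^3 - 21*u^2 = u^2*(u - 7)*(u + 3)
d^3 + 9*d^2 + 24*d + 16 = (d + 1)*(d + 4)^2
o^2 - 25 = (o - 5)*(o + 5)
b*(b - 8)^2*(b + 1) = b^4 - 15*b^3 + 48*b^2 + 64*b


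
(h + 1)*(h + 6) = h^2 + 7*h + 6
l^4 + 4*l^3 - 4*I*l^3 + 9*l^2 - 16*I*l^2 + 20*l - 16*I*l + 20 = (l + 2)^2*(l - 5*I)*(l + I)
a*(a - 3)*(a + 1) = a^3 - 2*a^2 - 3*a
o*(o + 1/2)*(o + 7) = o^3 + 15*o^2/2 + 7*o/2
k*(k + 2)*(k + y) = k^3 + k^2*y + 2*k^2 + 2*k*y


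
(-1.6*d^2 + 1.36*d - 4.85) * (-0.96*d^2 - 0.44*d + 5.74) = 1.536*d^4 - 0.6016*d^3 - 5.1264*d^2 + 9.9404*d - 27.839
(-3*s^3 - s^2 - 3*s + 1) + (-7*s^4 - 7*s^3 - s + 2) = -7*s^4 - 10*s^3 - s^2 - 4*s + 3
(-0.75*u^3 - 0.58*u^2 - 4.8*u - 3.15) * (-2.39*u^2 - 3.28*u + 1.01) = 1.7925*u^5 + 3.8462*u^4 + 12.6169*u^3 + 22.6867*u^2 + 5.484*u - 3.1815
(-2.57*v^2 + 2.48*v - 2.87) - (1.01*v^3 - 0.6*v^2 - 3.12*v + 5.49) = -1.01*v^3 - 1.97*v^2 + 5.6*v - 8.36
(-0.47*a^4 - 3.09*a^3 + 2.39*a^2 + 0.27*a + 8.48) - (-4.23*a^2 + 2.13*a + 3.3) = -0.47*a^4 - 3.09*a^3 + 6.62*a^2 - 1.86*a + 5.18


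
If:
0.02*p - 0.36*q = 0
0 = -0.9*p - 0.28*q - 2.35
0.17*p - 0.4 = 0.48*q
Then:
No Solution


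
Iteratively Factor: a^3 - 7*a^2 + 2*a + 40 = (a - 4)*(a^2 - 3*a - 10) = (a - 4)*(a + 2)*(a - 5)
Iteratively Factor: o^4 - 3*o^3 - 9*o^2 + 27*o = (o - 3)*(o^3 - 9*o) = (o - 3)^2*(o^2 + 3*o) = (o - 3)^2*(o + 3)*(o)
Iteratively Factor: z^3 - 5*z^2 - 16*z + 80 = (z - 4)*(z^2 - z - 20) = (z - 4)*(z + 4)*(z - 5)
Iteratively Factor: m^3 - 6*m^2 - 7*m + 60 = (m + 3)*(m^2 - 9*m + 20) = (m - 4)*(m + 3)*(m - 5)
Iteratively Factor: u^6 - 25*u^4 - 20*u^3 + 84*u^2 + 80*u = (u - 2)*(u^5 + 2*u^4 - 21*u^3 - 62*u^2 - 40*u) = (u - 2)*(u + 2)*(u^4 - 21*u^2 - 20*u) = (u - 2)*(u + 1)*(u + 2)*(u^3 - u^2 - 20*u) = u*(u - 2)*(u + 1)*(u + 2)*(u^2 - u - 20) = u*(u - 2)*(u + 1)*(u + 2)*(u + 4)*(u - 5)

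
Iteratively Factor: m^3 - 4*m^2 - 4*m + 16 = (m + 2)*(m^2 - 6*m + 8) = (m - 4)*(m + 2)*(m - 2)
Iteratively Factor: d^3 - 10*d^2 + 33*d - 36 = (d - 3)*(d^2 - 7*d + 12) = (d - 3)^2*(d - 4)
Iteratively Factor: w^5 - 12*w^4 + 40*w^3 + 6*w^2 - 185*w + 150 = (w - 1)*(w^4 - 11*w^3 + 29*w^2 + 35*w - 150) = (w - 3)*(w - 1)*(w^3 - 8*w^2 + 5*w + 50) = (w - 5)*(w - 3)*(w - 1)*(w^2 - 3*w - 10) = (w - 5)*(w - 3)*(w - 1)*(w + 2)*(w - 5)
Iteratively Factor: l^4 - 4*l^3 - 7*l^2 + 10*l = (l - 5)*(l^3 + l^2 - 2*l) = (l - 5)*(l + 2)*(l^2 - l) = l*(l - 5)*(l + 2)*(l - 1)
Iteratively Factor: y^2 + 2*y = (y + 2)*(y)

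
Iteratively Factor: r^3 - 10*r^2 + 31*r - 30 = (r - 3)*(r^2 - 7*r + 10) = (r - 5)*(r - 3)*(r - 2)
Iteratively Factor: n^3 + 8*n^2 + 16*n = (n)*(n^2 + 8*n + 16) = n*(n + 4)*(n + 4)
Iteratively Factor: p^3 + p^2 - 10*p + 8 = (p + 4)*(p^2 - 3*p + 2) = (p - 2)*(p + 4)*(p - 1)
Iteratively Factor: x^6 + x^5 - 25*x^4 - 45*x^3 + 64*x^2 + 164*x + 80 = (x + 1)*(x^5 - 25*x^3 - 20*x^2 + 84*x + 80) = (x + 1)^2*(x^4 - x^3 - 24*x^2 + 4*x + 80) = (x - 5)*(x + 1)^2*(x^3 + 4*x^2 - 4*x - 16) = (x - 5)*(x + 1)^2*(x + 4)*(x^2 - 4) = (x - 5)*(x - 2)*(x + 1)^2*(x + 4)*(x + 2)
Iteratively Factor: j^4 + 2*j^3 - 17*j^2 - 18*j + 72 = (j - 3)*(j^3 + 5*j^2 - 2*j - 24) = (j - 3)*(j - 2)*(j^2 + 7*j + 12) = (j - 3)*(j - 2)*(j + 3)*(j + 4)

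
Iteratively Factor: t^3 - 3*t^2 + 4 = (t + 1)*(t^2 - 4*t + 4) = (t - 2)*(t + 1)*(t - 2)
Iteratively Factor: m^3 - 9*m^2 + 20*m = (m)*(m^2 - 9*m + 20) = m*(m - 4)*(m - 5)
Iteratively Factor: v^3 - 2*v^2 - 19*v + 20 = (v + 4)*(v^2 - 6*v + 5) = (v - 5)*(v + 4)*(v - 1)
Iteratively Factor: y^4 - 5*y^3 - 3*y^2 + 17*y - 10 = (y + 2)*(y^3 - 7*y^2 + 11*y - 5) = (y - 5)*(y + 2)*(y^2 - 2*y + 1) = (y - 5)*(y - 1)*(y + 2)*(y - 1)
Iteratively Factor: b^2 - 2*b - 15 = (b + 3)*(b - 5)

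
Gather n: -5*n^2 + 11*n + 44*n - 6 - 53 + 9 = -5*n^2 + 55*n - 50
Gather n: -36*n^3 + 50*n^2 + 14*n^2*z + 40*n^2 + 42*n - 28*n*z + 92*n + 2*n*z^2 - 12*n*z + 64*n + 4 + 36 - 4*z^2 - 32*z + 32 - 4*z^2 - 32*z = -36*n^3 + n^2*(14*z + 90) + n*(2*z^2 - 40*z + 198) - 8*z^2 - 64*z + 72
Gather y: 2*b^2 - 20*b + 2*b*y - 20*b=2*b^2 + 2*b*y - 40*b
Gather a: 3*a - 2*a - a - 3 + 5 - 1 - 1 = 0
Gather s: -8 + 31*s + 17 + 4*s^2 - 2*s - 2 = 4*s^2 + 29*s + 7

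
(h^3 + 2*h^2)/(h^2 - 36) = h^2*(h + 2)/(h^2 - 36)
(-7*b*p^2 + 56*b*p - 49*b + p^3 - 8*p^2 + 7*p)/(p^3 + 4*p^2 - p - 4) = (-7*b*p + 49*b + p^2 - 7*p)/(p^2 + 5*p + 4)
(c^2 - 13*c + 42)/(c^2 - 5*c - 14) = (c - 6)/(c + 2)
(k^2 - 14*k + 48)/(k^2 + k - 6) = (k^2 - 14*k + 48)/(k^2 + k - 6)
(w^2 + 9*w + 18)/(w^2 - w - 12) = (w + 6)/(w - 4)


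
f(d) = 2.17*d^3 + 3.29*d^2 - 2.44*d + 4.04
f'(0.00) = -2.44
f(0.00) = 4.04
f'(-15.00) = 1363.61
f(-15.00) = -6542.86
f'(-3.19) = 42.82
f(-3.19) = -25.14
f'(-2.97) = 35.44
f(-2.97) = -16.54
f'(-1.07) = -2.03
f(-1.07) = 7.76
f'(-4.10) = 80.02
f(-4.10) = -80.21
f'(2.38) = 50.10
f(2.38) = 46.12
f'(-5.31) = 146.18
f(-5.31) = -215.13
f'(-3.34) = 48.21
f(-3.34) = -31.96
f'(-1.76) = 6.14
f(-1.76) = 6.70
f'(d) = 6.51*d^2 + 6.58*d - 2.44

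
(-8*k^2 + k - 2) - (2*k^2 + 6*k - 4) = -10*k^2 - 5*k + 2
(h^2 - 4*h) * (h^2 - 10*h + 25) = h^4 - 14*h^3 + 65*h^2 - 100*h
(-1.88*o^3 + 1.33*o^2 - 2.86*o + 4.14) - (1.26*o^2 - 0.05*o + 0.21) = -1.88*o^3 + 0.0700000000000001*o^2 - 2.81*o + 3.93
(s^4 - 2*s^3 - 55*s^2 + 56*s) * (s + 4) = s^5 + 2*s^4 - 63*s^3 - 164*s^2 + 224*s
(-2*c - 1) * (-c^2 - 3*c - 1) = 2*c^3 + 7*c^2 + 5*c + 1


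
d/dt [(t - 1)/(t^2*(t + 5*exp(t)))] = (-5*t^2*exp(t) - 2*t^2 + 3*t + 10*exp(t))/(t^3*(t^2 + 10*t*exp(t) + 25*exp(2*t)))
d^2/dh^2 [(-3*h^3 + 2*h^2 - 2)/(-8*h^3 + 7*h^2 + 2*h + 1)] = 2*(40*h^6 + 144*h^5 + 816*h^4 - 989*h^3 + 258*h^2 + 141*h - 8)/(512*h^9 - 1344*h^8 + 792*h^7 + 137*h^6 + 138*h^5 - 135*h^4 - 68*h^3 - 33*h^2 - 6*h - 1)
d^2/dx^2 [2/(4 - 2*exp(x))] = (-exp(x) - 2)*exp(x)/(exp(x) - 2)^3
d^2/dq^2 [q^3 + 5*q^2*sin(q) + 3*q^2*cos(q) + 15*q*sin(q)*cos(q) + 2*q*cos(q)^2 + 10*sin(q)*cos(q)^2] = -5*q^2*sin(q) - 3*q^2*cos(q) - 12*q*sin(q) - 30*q*sin(2*q) + 20*q*cos(q) - 4*q*cos(2*q) + 6*q + 15*sin(q)/2 - 4*sin(2*q) - 45*sin(3*q)/2 + 6*cos(q) + 30*cos(2*q)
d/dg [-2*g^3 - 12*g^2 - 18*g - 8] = -6*g^2 - 24*g - 18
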